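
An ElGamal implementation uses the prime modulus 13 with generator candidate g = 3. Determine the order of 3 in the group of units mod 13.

ord(3) | φ(13) = 13 − 1 = 12 = 2^2 · 3.
Divisors of 12: 1, 2, 3, 4, 6, 12.
Evaluate successive powers at the divisors of 12:
3^1 ≡ 3
3^2 ≡ 9
3^3 ≡ 1
The smallest such exponent is 3, so the order of 3 is 3.

3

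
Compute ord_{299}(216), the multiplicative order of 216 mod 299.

44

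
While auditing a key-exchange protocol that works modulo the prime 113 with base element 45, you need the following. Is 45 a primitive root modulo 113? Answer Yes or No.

φ(113) = 113 − 1 = 112 = 2^4 · 7.
An element g generates (Z/113Z)^× iff g^(112/q) ≢ 1 (mod 113) for each prime q ∈ {2, 7}.
45^56 ≡ 112 (mod 113)  [q = 2: ≢ 1 ✓]
45^16 ≡ 49 (mod 113)  [q = 7: ≢ 1 ✓]
None equal 1, so ord_113(45) = 112: 45 is a primitive root.

Yes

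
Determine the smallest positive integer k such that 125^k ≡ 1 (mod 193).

64

By Lagrange's theorem, ord_193(125) divides φ(193) = 193 − 1 = 192 = 2^6 · 3.
Divisors of 192: 1, 2, 3, 4, 6, 8, 12, 16, 24, 32, 48, 64, 96, 192.
Compute 125^d (mod 193) for the divisors d until we hit 1:
125^1 ≡ 125
125^2 ≡ 185
125^3 ≡ 158
125^4 ≡ 64
125^6 ≡ 67
125^8 ≡ 43
125^12 ≡ 50
125^16 ≡ 112
125^24 ≡ 184
125^32 ≡ 192
125^48 ≡ 81
125^64 ≡ 1
The smallest such exponent is 64, so the order of 125 is 64.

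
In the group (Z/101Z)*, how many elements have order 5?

4

φ(101) = 101 − 1 = 100 = 2^2 · 5^2.
(Z/101Z)^× is cyclic (|G| = 100); a cyclic group of order m has exactly φ(d) elements of each order d | m, and none otherwise.
5 | 100, and φ(5) = 5 − 1 = 4.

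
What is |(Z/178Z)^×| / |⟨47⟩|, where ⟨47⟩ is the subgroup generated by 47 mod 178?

2

ord(47) | φ(178) = φ(2)·φ(89) = 1·88 = 88 = 2^3 · 11.
Divisors of 88: 1, 2, 4, 8, 11, 22, 44, 88.
Compute 47^d (mod 178) for the divisors d until we hit 1:
47^1 ≡ 47
47^2 ≡ 73
47^4 ≡ 167
47^8 ≡ 121
47^11 ≡ 55
47^22 ≡ 177
47^44 ≡ 1
Thus |⟨47⟩| = ord(47) = 44.
Index = |(Z/178Z)^×| / |⟨47⟩| = 88 / 44 = 2.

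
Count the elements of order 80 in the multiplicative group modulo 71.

0

φ(71) = 71 − 1 = 70 = 2 · 5 · 7.
(Z/71Z)^× is cyclic (|G| = 70); a cyclic group of order m has exactly φ(d) elements of each order d | m, and none otherwise.
Since 80 ∤ 70, the count is 0.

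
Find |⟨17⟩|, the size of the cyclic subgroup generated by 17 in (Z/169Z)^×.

78

Since 17 ∈ (Z/169Z)^×, its order divides φ(169) = φ(13^2) = 13·(13−1) = 156 = 2^2 · 3 · 13.
Divisors of 156: 1, 2, 3, 4, 6, 12, 13, 26, 39, 52, 78, 156.
Evaluate successive powers at the divisors of 156:
17^1 ≡ 17
17^2 ≡ 120
17^3 ≡ 12
17^4 ≡ 35
17^6 ≡ 144
17^12 ≡ 118
17^13 ≡ 147
17^26 ≡ 146
17^39 ≡ 168
17^52 ≡ 22
17^78 ≡ 1
The smallest such exponent is 78, so the order of 17 is 78.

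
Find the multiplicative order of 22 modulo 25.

ord(22) | φ(25) = φ(5^2) = 5·(5−1) = 20 = 2^2 · 5.
Divisors of 20: 1, 2, 4, 5, 10, 20.
Compute 22^d (mod 25) for the divisors d until we hit 1:
22^1 ≡ 22
22^2 ≡ 9
22^4 ≡ 6
22^5 ≡ 7
22^10 ≡ 24
22^20 ≡ 1
Therefore the multiplicative order of 22 modulo 25 is 20.

20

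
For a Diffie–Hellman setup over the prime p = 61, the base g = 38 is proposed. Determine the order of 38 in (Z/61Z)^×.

20

The order of 38 must divide φ(61) = 61 − 1 = 60 = 2^2 · 3 · 5.
Divisors of 60: 1, 2, 3, 4, 5, 6, 10, 12, 15, 20, 30, 60.
Evaluate successive powers at the divisors of 60:
38^1 ≡ 38 (mod 61)
38^2 ≡ 41 (mod 61)
38^3 ≡ 33 (mod 61)
38^4 ≡ 34 (mod 61)
38^5 ≡ 11 (mod 61)
38^6 ≡ 52 (mod 61)
38^10 ≡ 60 (mod 61)
38^12 ≡ 20 (mod 61)
38^15 ≡ 50 (mod 61)
38^20 ≡ 1 (mod 61) ✓
Therefore the multiplicative order of 38 modulo 61 is 20.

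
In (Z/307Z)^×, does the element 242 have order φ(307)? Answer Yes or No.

Yes

φ(307) = 307 − 1 = 306 = 2 · 3^2 · 17.
An element g generates (Z/307Z)^× iff g^(306/q) ≢ 1 (mod 307) for each prime q ∈ {2, 3, 17}.
242^153 ≡ 306 (mod 307)  [q = 2: ≢ 1 ✓]
242^102 ≡ 17 (mod 307)  [q = 3: ≢ 1 ✓]
242^18 ≡ 235 (mod 307)  [q = 17: ≢ 1 ✓]
None equal 1, so ord_307(242) = 306: 242 is a primitive root.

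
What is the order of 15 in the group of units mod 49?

7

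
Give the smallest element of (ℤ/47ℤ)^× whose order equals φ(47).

5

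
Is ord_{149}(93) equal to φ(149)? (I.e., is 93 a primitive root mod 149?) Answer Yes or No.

φ(149) = 149 − 1 = 148 = 2^2 · 37.
Test 93^(148/q) mod 149 for each prime factor q of 148:
93^74 ≡ 148 (mod 149)  [q = 2: ≢ 1 ✓]
93^4 ≡ 49 (mod 149)  [q = 37: ≢ 1 ✓]
None equal 1, so ord_149(93) = 148: 93 is a primitive root.

Yes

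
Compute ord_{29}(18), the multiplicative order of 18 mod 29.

28

ord(18) | φ(29) = 29 − 1 = 28 = 2^2 · 7.
Divisors of 28: 1, 2, 4, 7, 14, 28.
Check 18^d mod 29 for each divisor in increasing order:
18^1 ≡ 18 (mod 29)
18^2 ≡ 5 (mod 29)
18^4 ≡ 25 (mod 29)
18^7 ≡ 17 (mod 29)
18^14 ≡ 28 (mod 29)
18^28 ≡ 1 (mod 29) ✓
So ord_29(18) = 28.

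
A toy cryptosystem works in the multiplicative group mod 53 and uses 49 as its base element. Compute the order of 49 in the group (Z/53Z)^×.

By Lagrange's theorem, ord_53(49) divides φ(53) = 53 − 1 = 52 = 2^2 · 13.
Divisors of 52: 1, 2, 4, 13, 26, 52.
Evaluate successive powers at the divisors of 52:
49^1 ≡ 49
49^2 ≡ 16
49^4 ≡ 44
49^13 ≡ 1
The smallest such exponent is 13, so the order of 49 is 13.

13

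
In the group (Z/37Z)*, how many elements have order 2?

φ(37) = 37 − 1 = 36 = 2^2 · 3^2.
In a cyclic group of order 36, there are φ(d) elements of order d for each divisor d of 36, and zero for non-divisors.
2 | 36, and φ(2) = 2 − 1 = 1.

1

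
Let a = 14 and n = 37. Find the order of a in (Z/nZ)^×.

12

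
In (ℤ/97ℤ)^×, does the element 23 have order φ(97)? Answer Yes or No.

Yes

φ(97) = 97 − 1 = 96 = 2^5 · 3.
An element g generates (Z/97Z)^× iff g^(96/q) ≢ 1 (mod 97) for each prime q ∈ {2, 3}.
23^48 ≡ 96 (mod 97)  [q = 2: ≢ 1 ✓]
23^32 ≡ 61 (mod 97)  [q = 3: ≢ 1 ✓]
All checks pass, so 23 has order 96 and is a primitive root modulo 97.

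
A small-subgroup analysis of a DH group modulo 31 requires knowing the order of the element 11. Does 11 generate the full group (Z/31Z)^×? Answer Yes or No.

Yes

φ(31) = 31 − 1 = 30 = 2 · 3 · 5.
Test 11^(30/q) mod 31 for each prime factor q of 30:
11^15 ≡ 30 (mod 31)  [q = 2: ≢ 1 ✓]
11^10 ≡ 5 (mod 31)  [q = 3: ≢ 1 ✓]
11^6 ≡ 4 (mod 31)  [q = 5: ≢ 1 ✓]
All checks pass, so 11 has order 30 and is a primitive root modulo 31.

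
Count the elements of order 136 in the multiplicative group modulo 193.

0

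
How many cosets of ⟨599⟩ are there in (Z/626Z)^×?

12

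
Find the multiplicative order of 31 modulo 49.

6

By Lagrange's theorem, ord_49(31) divides φ(49) = φ(7^2) = 7·(7−1) = 42 = 2 · 3 · 7.
Divisors of 42: 1, 2, 3, 6, 7, 14, 21, 42.
Compute 31^d (mod 49) for the divisors d until we hit 1:
31^1 ≡ 31 (mod 49)
31^2 ≡ 30 (mod 49)
31^3 ≡ 48 (mod 49)
31^6 ≡ 1 (mod 49) ✓
So ord_49(31) = 6.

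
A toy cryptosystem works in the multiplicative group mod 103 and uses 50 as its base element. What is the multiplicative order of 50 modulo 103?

51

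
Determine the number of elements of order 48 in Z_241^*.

φ(241) = 241 − 1 = 240 = 2^4 · 3 · 5.
(Z/241Z)^× is cyclic (|G| = 240); a cyclic group of order m has exactly φ(d) elements of each order d | m, and none otherwise.
48 = 2^4 · 3 divides 240, and φ(48) = 16.

16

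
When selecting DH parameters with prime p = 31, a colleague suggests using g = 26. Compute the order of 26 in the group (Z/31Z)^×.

6

By Lagrange's theorem, ord_31(26) divides φ(31) = 31 − 1 = 30 = 2 · 3 · 5.
Divisors of 30: 1, 2, 3, 5, 6, 10, 15, 30.
Compute 26^d (mod 31) for the divisors d until we hit 1:
26^1 ≡ 26 (mod 31)
26^2 ≡ 25 (mod 31)
26^3 ≡ 30 (mod 31)
26^5 ≡ 6 (mod 31)
26^6 ≡ 1 (mod 31) ✓
So ord_31(26) = 6.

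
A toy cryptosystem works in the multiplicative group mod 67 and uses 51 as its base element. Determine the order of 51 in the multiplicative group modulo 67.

By Lagrange's theorem, ord_67(51) divides φ(67) = 67 − 1 = 66 = 2 · 3 · 11.
Divisors of 66: 1, 2, 3, 6, 11, 22, 33, 66.
Evaluate successive powers at the divisors of 66:
51^1 ≡ 51
51^2 ≡ 55
51^3 ≡ 58
51^6 ≡ 14
51^11 ≡ 38
51^22 ≡ 37
51^33 ≡ 66
51^66 ≡ 1
The smallest such exponent is 66, so the order of 51 is 66.

66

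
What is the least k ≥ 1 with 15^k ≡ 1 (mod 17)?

8

By Lagrange's theorem, ord_17(15) divides φ(17) = 17 − 1 = 16 = 2^4.
Divisors of 16: 1, 2, 4, 8, 16.
Evaluate successive powers at the divisors of 16:
15^1 ≡ 15 (mod 17)
15^2 ≡ 4 (mod 17)
15^4 ≡ 16 (mod 17)
15^8 ≡ 1 (mod 17) ✓
Hence ord(15) = 8.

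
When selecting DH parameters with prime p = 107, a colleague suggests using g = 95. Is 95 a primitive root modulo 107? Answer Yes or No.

Yes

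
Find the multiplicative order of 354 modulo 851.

By Lagrange's theorem, ord_851(354) divides φ(851) = φ(23·37) = (23−1)·(37−1) = 22·36 = 792 = 2^3 · 3^2 · 11.
Divisors of 792: 1, 2, 3, 4, 6, 8, 9, 11, 12, 18, 22, 24, 33, 36, 44, 66, 72, 88, 99, 132, 198, 264, 396, 792.
Test each divisor d:
354^1 ≡ 354
354^2 ≡ 219
354^3 ≡ 85
354^4 ≡ 305
354^6 ≡ 417
354^8 ≡ 266
354^9 ≡ 554
354^11 ≡ 484
354^12 ≡ 285
354^18 ≡ 556
354^22 ≡ 231
354^24 ≡ 380
354^33 ≡ 323
354^36 ≡ 223
354^44 ≡ 599
354^66 ≡ 507
354^72 ≡ 371
354^88 ≡ 530
354^99 ≡ 369
354^132 ≡ 47
354^198 ≡ 1
The smallest such exponent is 198, so the order of 354 is 198.

198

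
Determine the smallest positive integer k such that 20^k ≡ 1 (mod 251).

By Lagrange's theorem, ord_251(20) divides φ(251) = 251 − 1 = 250 = 2 · 5^3.
Divisors of 250: 1, 2, 5, 10, 25, 50, 125, 250.
Check 20^d mod 251 for each divisor in increasing order:
20^1 ≡ 20 (mod 251)
20^2 ≡ 149 (mod 251)
20^5 ≡ 1 (mod 251) ✓
Hence ord(20) = 5.

5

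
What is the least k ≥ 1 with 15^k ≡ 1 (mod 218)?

27

By Lagrange's theorem, ord_218(15) divides φ(218) = φ(2)·φ(109) = 1·108 = 108 = 2^2 · 3^3.
Divisors of 108: 1, 2, 3, 4, 6, 9, 12, 18, 27, 36, 54, 108.
Test each divisor d:
15^1 ≡ 15 (mod 218)
15^2 ≡ 7 (mod 218)
15^3 ≡ 105 (mod 218)
15^4 ≡ 49 (mod 218)
15^6 ≡ 125 (mod 218)
15^9 ≡ 45 (mod 218)
15^12 ≡ 147 (mod 218)
15^18 ≡ 63 (mod 218)
15^27 ≡ 1 (mod 218) ✓
The smallest such exponent is 27, so the order of 15 is 27.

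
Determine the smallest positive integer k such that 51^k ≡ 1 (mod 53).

52

The order of 51 must divide φ(53) = 53 − 1 = 52 = 2^2 · 13.
Divisors of 52: 1, 2, 4, 13, 26, 52.
Evaluate successive powers at the divisors of 52:
51^1 ≡ 51 (mod 53)
51^2 ≡ 4 (mod 53)
51^4 ≡ 16 (mod 53)
51^13 ≡ 23 (mod 53)
51^26 ≡ 52 (mod 53)
51^52 ≡ 1 (mod 53) ✓
The smallest such exponent is 52, so the order of 51 is 52.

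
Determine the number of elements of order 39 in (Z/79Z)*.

24

φ(79) = 79 − 1 = 78 = 2 · 3 · 13.
In a cyclic group of order 78, there are φ(d) elements of order d for each divisor d of 78, and zero for non-divisors.
39 = 3 · 13 divides 78, and φ(39) = 24.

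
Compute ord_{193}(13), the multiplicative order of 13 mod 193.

64

ord(13) | φ(193) = 193 − 1 = 192 = 2^6 · 3.
Divisors of 192: 1, 2, 3, 4, 6, 8, 12, 16, 24, 32, 48, 64, 96, 192.
Compute 13^d (mod 193) for the divisors d until we hit 1:
13^1 ≡ 13 (mod 193)
13^2 ≡ 169 (mod 193)
13^3 ≡ 74 (mod 193)
13^4 ≡ 190 (mod 193)
13^6 ≡ 72 (mod 193)
13^8 ≡ 9 (mod 193)
13^12 ≡ 166 (mod 193)
13^16 ≡ 81 (mod 193)
13^24 ≡ 150 (mod 193)
13^32 ≡ 192 (mod 193)
13^48 ≡ 112 (mod 193)
13^64 ≡ 1 (mod 193) ✓
So ord_193(13) = 64.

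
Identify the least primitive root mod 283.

3

φ(283) = 283 − 1 = 282 = 2 · 3 · 47.
g is a primitive root iff g^(282/q) ≢ 1 (mod 283) for each prime q ∈ {2, 3, 47}.
g = 2: 2^141 ≡ 282; 2^94 ≡ 1 — hits 1, so not a primitive root.
g = 3: 3^141 ≡ 282; 3^94 ≡ 238; 3^6 ≡ 163 — none is 1, so 3 is a primitive root.
Hence the least primitive root of 283 is 3.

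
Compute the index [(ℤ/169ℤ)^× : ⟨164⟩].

3

Since 164 ∈ (Z/169Z)^×, its order divides φ(169) = φ(13^2) = 13·(13−1) = 156 = 2^2 · 3 · 13.
Divisors of 156: 1, 2, 3, 4, 6, 12, 13, 26, 39, 52, 78, 156.
Evaluate successive powers at the divisors of 156:
164^1 ≡ 164 (mod 169)
164^2 ≡ 25 (mod 169)
164^3 ≡ 44 (mod 169)
164^4 ≡ 118 (mod 169)
164^6 ≡ 77 (mod 169)
164^12 ≡ 14 (mod 169)
164^13 ≡ 99 (mod 169)
164^26 ≡ 168 (mod 169)
164^39 ≡ 70 (mod 169)
164^52 ≡ 1 (mod 169) ✓
Thus |⟨164⟩| = ord(164) = 52.
Index = |(Z/169Z)^×| / |⟨164⟩| = 156 / 52 = 3.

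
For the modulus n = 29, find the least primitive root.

φ(29) = 29 − 1 = 28 = 2^2 · 7.
g is a primitive root iff g^(28/q) ≢ 1 (mod 29) for each prime q ∈ {2, 7}.
g = 2: 2^14 ≡ 28; 2^4 ≡ 16 — none is 1, so 2 is a primitive root.
So 2 is the smallest generator of (Z/29Z)^×.

2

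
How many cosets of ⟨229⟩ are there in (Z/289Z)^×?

The order of 229 must divide φ(289) = φ(17^2) = 17·(17−1) = 272 = 2^4 · 17.
Divisors of 272: 1, 2, 4, 8, 16, 17, 34, 68, 136, 272.
Check 229^d mod 289 for each divisor in increasing order:
229^1 ≡ 229 (mod 289)
229^2 ≡ 132 (mod 289)
229^4 ≡ 84 (mod 289)
229^8 ≡ 120 (mod 289)
229^16 ≡ 239 (mod 289)
229^17 ≡ 110 (mod 289)
229^34 ≡ 251 (mod 289)
229^68 ≡ 288 (mod 289)
229^136 ≡ 1 (mod 289) ✓
The order of 229 is 136, so the subgroup it generates has 136 elements.
Index = |(Z/289Z)^×| / |⟨229⟩| = 272 / 136 = 2.

2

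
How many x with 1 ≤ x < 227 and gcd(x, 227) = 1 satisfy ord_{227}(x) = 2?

1

φ(227) = 227 − 1 = 226 = 2 · 113.
Since (Z/227Z)^× is cyclic of order 226, the number of elements of order d is φ(d) when d | 226 and 0 otherwise.
2 | 226, and φ(2) = 2 − 1 = 1.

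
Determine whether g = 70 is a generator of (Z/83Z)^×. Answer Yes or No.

No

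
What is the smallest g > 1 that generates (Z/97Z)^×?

5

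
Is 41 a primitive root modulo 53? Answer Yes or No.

φ(53) = 53 − 1 = 52 = 2^2 · 13.
41 is a primitive root mod 53 iff 41^(φ(53)/q) ≢ 1 for every prime q | φ(53), i.e. q ∈ {2, 13}.
41^26 ≡ 52 (mod 53)  [q = 2: ≢ 1 ✓]
41^4 ≡ 13 (mod 53)  [q = 13: ≢ 1 ✓]
Every test exponent gives a nontrivial residue, hence 41 generates the full group.

Yes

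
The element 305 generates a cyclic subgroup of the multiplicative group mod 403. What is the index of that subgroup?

ord(305) | φ(403) = φ(13·31) = (13−1)·(31−1) = 12·30 = 360 = 2^3 · 3^2 · 5.
Divisors of 360: 1, 2, 3, 4, 5, 6, 8, 9, 10, 12, 15, 18, 20, 24, 30, 36, 40, 45, 60, 72, 90, 120, 180, 360.
Test each divisor d:
305^1 ≡ 305
305^2 ≡ 335
305^3 ≡ 216
305^4 ≡ 191
305^5 ≡ 223
305^6 ≡ 311
305^8 ≡ 211
305^9 ≡ 278
305^10 ≡ 160
305^12 ≡ 1
Thus |⟨305⟩| = ord(305) = 12.
[(Z/403Z)^× : ⟨305⟩] = 360/12 = 30.

30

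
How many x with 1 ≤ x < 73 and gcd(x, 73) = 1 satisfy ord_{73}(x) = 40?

φ(73) = 73 − 1 = 72 = 2^3 · 3^2.
Since (Z/73Z)^× is cyclic of order 72, the number of elements of order d is φ(d) when d | 72 and 0 otherwise.
Since 40 ∤ 72, the count is 0.

0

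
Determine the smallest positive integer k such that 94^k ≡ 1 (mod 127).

21

ord(94) | φ(127) = 127 − 1 = 126 = 2 · 3^2 · 7.
Divisors of 126: 1, 2, 3, 6, 7, 9, 14, 18, 21, 42, 63, 126.
Evaluate successive powers at the divisors of 126:
94^1 ≡ 94 (mod 127)
94^2 ≡ 73 (mod 127)
94^3 ≡ 4 (mod 127)
94^6 ≡ 16 (mod 127)
94^7 ≡ 107 (mod 127)
94^9 ≡ 64 (mod 127)
94^14 ≡ 19 (mod 127)
94^18 ≡ 32 (mod 127)
94^21 ≡ 1 (mod 127) ✓
Therefore the multiplicative order of 94 modulo 127 is 21.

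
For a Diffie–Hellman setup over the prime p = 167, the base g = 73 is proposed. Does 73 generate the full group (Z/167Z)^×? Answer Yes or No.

Yes

φ(167) = 167 − 1 = 166 = 2 · 83.
An element g generates (Z/167Z)^× iff g^(166/q) ≢ 1 (mod 167) for each prime q ∈ {2, 83}.
73^83 ≡ 166 (mod 167)  [q = 2: ≢ 1 ✓]
73^2 ≡ 152 (mod 167)  [q = 83: ≢ 1 ✓]
None equal 1, so ord_167(73) = 166: 73 is a primitive root.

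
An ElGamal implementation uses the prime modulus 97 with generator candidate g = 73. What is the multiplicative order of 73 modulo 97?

ord(73) | φ(97) = 97 − 1 = 96 = 2^5 · 3.
Divisors of 96: 1, 2, 3, 4, 6, 8, 12, 16, 24, 32, 48, 96.
Check 73^d mod 97 for each divisor in increasing order:
73^1 ≡ 73
73^2 ≡ 91
73^3 ≡ 47
73^4 ≡ 36
73^6 ≡ 75
73^8 ≡ 35
73^12 ≡ 96
73^16 ≡ 61
73^24 ≡ 1
The smallest such exponent is 24, so the order of 73 is 24.

24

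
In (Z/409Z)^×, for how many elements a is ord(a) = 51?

32

φ(409) = 409 − 1 = 408 = 2^3 · 3 · 17.
In a cyclic group of order 408, there are φ(d) elements of order d for each divisor d of 408, and zero for non-divisors.
51 = 3 · 17 divides 408, and φ(51) = 32.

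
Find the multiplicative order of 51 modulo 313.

104

By Lagrange's theorem, ord_313(51) divides φ(313) = 313 − 1 = 312 = 2^3 · 3 · 13.
Divisors of 312: 1, 2, 3, 4, 6, 8, 12, 13, 24, 26, 39, 52, 78, 104, 156, 312.
Compute 51^d (mod 313) for the divisors d until we hit 1:
51^1 ≡ 51
51^2 ≡ 97
51^3 ≡ 252
51^4 ≡ 19
51^6 ≡ 278
51^8 ≡ 48
51^12 ≡ 286
51^13 ≡ 188
51^24 ≡ 103
51^26 ≡ 288
51^39 ≡ 308
51^52 ≡ 312
51^78 ≡ 25
51^104 ≡ 1
So ord_313(51) = 104.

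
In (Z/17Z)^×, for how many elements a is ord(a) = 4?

2

φ(17) = 17 − 1 = 16 = 2^4.
Since (Z/17Z)^× is cyclic of order 16, the number of elements of order d is φ(d) when d | 16 and 0 otherwise.
4 = 2^2 divides 16, and φ(4) = 2.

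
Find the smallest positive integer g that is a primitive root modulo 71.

7

φ(71) = 71 − 1 = 70 = 2 · 5 · 7.
g is a primitive root iff g^(70/q) ≢ 1 (mod 71) for each prime q ∈ {2, 5, 7}.
g = 2: 2^35 ≡ 1 — hits 1, so not a primitive root.
g = 3: 3^35 ≡ 1 — hits 1, so not a primitive root.
g = 4: 4^35 ≡ 1 — hits 1, so not a primitive root.
g = 5: 5^35 ≡ 1 — hits 1, so not a primitive root.
g = 6: 6^35 ≡ 1 — hits 1, so not a primitive root.
g = 7: 7^35 ≡ 70; 7^14 ≡ 54; 7^10 ≡ 45 — none is 1, so 7 is a primitive root.
The smallest primitive root modulo 71 is 7.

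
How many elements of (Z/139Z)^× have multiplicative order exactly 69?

φ(139) = 139 − 1 = 138 = 2 · 3 · 23.
(Z/139Z)^× is cyclic (|G| = 138); a cyclic group of order m has exactly φ(d) elements of each order d | m, and none otherwise.
69 = 3 · 23 divides 138, and φ(69) = 44.

44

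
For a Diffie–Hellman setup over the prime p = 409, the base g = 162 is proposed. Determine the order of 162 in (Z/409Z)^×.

ord(162) | φ(409) = 409 − 1 = 408 = 2^3 · 3 · 17.
Divisors of 408: 1, 2, 3, 4, 6, 8, 12, 17, 24, 34, 51, 68, 102, 136, 204, 408.
Evaluate successive powers at the divisors of 408:
162^1 ≡ 162 (mod 409)
162^2 ≡ 68 (mod 409)
162^3 ≡ 382 (mod 409)
162^4 ≡ 125 (mod 409)
162^6 ≡ 320 (mod 409)
162^8 ≡ 83 (mod 409)
162^12 ≡ 150 (mod 409)
162^17 ≡ 266 (mod 409)
162^24 ≡ 5 (mod 409)
162^34 ≡ 408 (mod 409)
162^51 ≡ 143 (mod 409)
162^68 ≡ 1 (mod 409) ✓
The smallest such exponent is 68, so the order of 162 is 68.

68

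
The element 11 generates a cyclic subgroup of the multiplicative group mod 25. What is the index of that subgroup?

4

Since 11 ∈ (Z/25Z)^×, its order divides φ(25) = φ(5^2) = 5·(5−1) = 20 = 2^2 · 5.
Divisors of 20: 1, 2, 4, 5, 10, 20.
Evaluate successive powers at the divisors of 20:
11^1 ≡ 11 (mod 25)
11^2 ≡ 21 (mod 25)
11^4 ≡ 16 (mod 25)
11^5 ≡ 1 (mod 25) ✓
The order of 11 is 5, so the subgroup it generates has 5 elements.
Index = |(Z/25Z)^×| / |⟨11⟩| = 20 / 5 = 4.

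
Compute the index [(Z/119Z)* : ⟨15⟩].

12

By Lagrange's theorem, ord_119(15) divides φ(119) = φ(7·17) = (7−1)·(17−1) = 6·16 = 96 = 2^5 · 3.
Divisors of 96: 1, 2, 3, 4, 6, 8, 12, 16, 24, 32, 48, 96.
Test each divisor d:
15^1 ≡ 15 (mod 119)
15^2 ≡ 106 (mod 119)
15^3 ≡ 43 (mod 119)
15^4 ≡ 50 (mod 119)
15^6 ≡ 64 (mod 119)
15^8 ≡ 1 (mod 119) ✓
The order of 15 is 8, so the subgroup it generates has 8 elements.
The index is φ(119) / ord(15) = 96 / 8 = 12.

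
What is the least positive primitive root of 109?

6

φ(109) = 109 − 1 = 108 = 2^2 · 3^3.
g is a primitive root iff g^(108/q) ≢ 1 (mod 109) for each prime q ∈ {2, 3}.
g = 2: 2^54 ≡ 108; 2^36 ≡ 1 — hits 1, so not a primitive root.
g = 3: 3^54 ≡ 1 — hits 1, so not a primitive root.
g = 4: 4^54 ≡ 1 — hits 1, so not a primitive root.
g = 5: 5^54 ≡ 1 — hits 1, so not a primitive root.
g = 6: 6^54 ≡ 108; 6^36 ≡ 63 — none is 1, so 6 is a primitive root.
The smallest primitive root modulo 109 is 6.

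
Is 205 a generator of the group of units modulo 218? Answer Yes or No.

φ(218) = φ(2)·φ(109) = 1·108 = 108 = 2^2 · 3^3.
An element g generates (Z/218Z)^× iff g^(108/q) ≢ 1 (mod 218) for each prime q ∈ {2, 3}.
205^54 ≡ 217 (mod 218)  [q = 2: ≢ 1 ✓]
205^36 ≡ 63 (mod 218)  [q = 3: ≢ 1 ✓]
Every test exponent gives a nontrivial residue, hence 205 generates the full group.

Yes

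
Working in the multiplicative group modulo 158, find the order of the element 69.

26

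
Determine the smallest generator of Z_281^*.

φ(281) = 281 − 1 = 280 = 2^3 · 5 · 7.
g is a primitive root iff g^(280/q) ≢ 1 (mod 281) for each prime q ∈ {2, 5, 7}.
g = 2: 2^140 ≡ 1 — hits 1, so not a primitive root.
g = 3: 3^140 ≡ 280; 3^56 ≡ 86; 3^40 ≡ 249 — none is 1, so 3 is a primitive root.
The smallest primitive root modulo 281 is 3.

3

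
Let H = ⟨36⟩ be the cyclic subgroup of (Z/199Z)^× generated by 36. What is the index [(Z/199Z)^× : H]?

By Lagrange's theorem, ord_199(36) divides φ(199) = 199 − 1 = 198 = 2 · 3^2 · 11.
Divisors of 198: 1, 2, 3, 6, 9, 11, 18, 22, 33, 66, 99, 198.
Compute 36^d (mod 199) for the divisors d until we hit 1:
36^1 ≡ 36 (mod 199)
36^2 ≡ 102 (mod 199)
36^3 ≡ 90 (mod 199)
36^6 ≡ 140 (mod 199)
36^9 ≡ 63 (mod 199)
36^11 ≡ 58 (mod 199)
36^18 ≡ 188 (mod 199)
36^22 ≡ 180 (mod 199)
36^33 ≡ 92 (mod 199)
36^66 ≡ 106 (mod 199)
36^99 ≡ 1 (mod 199) ✓
So ord_199(36) = 99, hence |⟨36⟩| = 99.
The index is φ(199) / ord(36) = 198 / 99 = 2.

2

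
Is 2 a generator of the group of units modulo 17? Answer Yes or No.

No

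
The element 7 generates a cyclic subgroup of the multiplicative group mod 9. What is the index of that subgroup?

2

Since 7 ∈ (Z/9Z)^×, its order divides φ(9) = φ(3^2) = 3·(3−1) = 6 = 2 · 3.
Divisors of 6: 1, 2, 3, 6.
Test each divisor d:
7^1 ≡ 7 (mod 9)
7^2 ≡ 4 (mod 9)
7^3 ≡ 1 (mod 9) ✓
Thus |⟨7⟩| = ord(7) = 3.
Index = |(Z/9Z)^×| / |⟨7⟩| = 6 / 3 = 2.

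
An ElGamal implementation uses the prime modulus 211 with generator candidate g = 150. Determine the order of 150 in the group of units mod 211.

The order of 150 must divide φ(211) = 211 − 1 = 210 = 2 · 3 · 5 · 7.
Divisors of 210: 1, 2, 3, 5, 6, 7, 10, 14, 15, 21, 30, 35, 42, 70, 105, 210.
Compute 150^d (mod 211) for the divisors d until we hit 1:
150^1 ≡ 150
150^2 ≡ 134
150^3 ≡ 55
150^5 ≡ 196
150^6 ≡ 71
150^7 ≡ 100
150^10 ≡ 14
150^14 ≡ 83
150^15 ≡ 1
The smallest such exponent is 15, so the order of 150 is 15.

15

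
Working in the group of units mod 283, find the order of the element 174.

141

ord(174) | φ(283) = 283 − 1 = 282 = 2 · 3 · 47.
Divisors of 282: 1, 2, 3, 6, 47, 94, 141, 282.
Compute 174^d (mod 283) for the divisors d until we hit 1:
174^1 ≡ 174
174^2 ≡ 278
174^3 ≡ 262
174^6 ≡ 158
174^47 ≡ 44
174^94 ≡ 238
174^141 ≡ 1
So ord_283(174) = 141.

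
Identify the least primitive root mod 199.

3

φ(199) = 199 − 1 = 198 = 2 · 3^2 · 11.
g is a primitive root iff g^(198/q) ≢ 1 (mod 199) for each prime q ∈ {2, 3, 11}.
g = 2: 2^99 ≡ 1 — hits 1, so not a primitive root.
g = 3: 3^99 ≡ 198; 3^66 ≡ 106; 3^18 ≡ 125 — none is 1, so 3 is a primitive root.
Hence the least primitive root of 199 is 3.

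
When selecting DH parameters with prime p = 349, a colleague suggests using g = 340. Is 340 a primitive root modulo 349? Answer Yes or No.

No

φ(349) = 349 − 1 = 348 = 2^2 · 3 · 29.
It suffices to check that the order of 340 is not a proper divisor of 348: compute 340^(348/q) for q ∈ {2, 3, 29}.
340^174 ≡ 1 (mod 349)  [q = 2: ≡ 1 ✗]
340^116 ≡ 226 (mod 349)  [q = 3: ≢ 1 ✓]
340^12 ≡ 67 (mod 349)  [q = 29: ≢ 1 ✓]
The check at q = 2 fails, so 340 generates a proper subgroup.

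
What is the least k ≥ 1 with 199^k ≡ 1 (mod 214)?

The order of 199 must divide φ(214) = φ(2)·φ(107) = 1·106 = 106 = 2 · 53.
Divisors of 106: 1, 2, 53, 106.
Check 199^d mod 214 for each divisor in increasing order:
199^1 ≡ 199
199^2 ≡ 11
199^53 ≡ 1
Hence ord(199) = 53.

53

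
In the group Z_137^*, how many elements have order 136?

φ(137) = 137 − 1 = 136 = 2^3 · 17.
Since (Z/137Z)^× is cyclic of order 136, the number of elements of order d is φ(d) when d | 136 and 0 otherwise.
136 = 2^3 · 17 divides 136, and φ(136) = 64.

64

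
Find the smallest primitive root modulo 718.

7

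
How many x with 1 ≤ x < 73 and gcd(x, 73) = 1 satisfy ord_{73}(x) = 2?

φ(73) = 73 − 1 = 72 = 2^3 · 3^2.
Since (Z/73Z)^× is cyclic of order 72, the number of elements of order d is φ(d) when d | 72 and 0 otherwise.
2 | 72, and φ(2) = 2 − 1 = 1.

1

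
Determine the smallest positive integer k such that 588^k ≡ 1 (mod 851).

99

ord(588) | φ(851) = φ(23·37) = (23−1)·(37−1) = 22·36 = 792 = 2^3 · 3^2 · 11.
Divisors of 792: 1, 2, 3, 4, 6, 8, 9, 11, 12, 18, 22, 24, 33, 36, 44, 66, 72, 88, 99, 132, 198, 264, 396, 792.
Check 588^d mod 851 for each divisor in increasing order:
588^1 ≡ 588 (mod 851)
588^2 ≡ 238 (mod 851)
588^3 ≡ 380 (mod 851)
588^4 ≡ 478 (mod 851)
588^6 ≡ 581 (mod 851)
588^8 ≡ 416 (mod 851)
588^9 ≡ 371 (mod 851)
588^11 ≡ 645 (mod 851)
588^12 ≡ 565 (mod 851)
588^18 ≡ 630 (mod 851)
588^22 ≡ 737 (mod 851)
588^24 ≡ 100 (mod 851)
588^33 ≡ 507 (mod 851)
588^36 ≡ 334 (mod 851)
588^44 ≡ 231 (mod 851)
588^66 ≡ 47 (mod 851)
588^72 ≡ 75 (mod 851)
588^88 ≡ 599 (mod 851)
588^99 ≡ 1 (mod 851) ✓
Hence ord(588) = 99.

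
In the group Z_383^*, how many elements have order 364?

0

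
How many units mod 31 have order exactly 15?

8

φ(31) = 31 − 1 = 30 = 2 · 3 · 5.
In a cyclic group of order 30, there are φ(d) elements of order d for each divisor d of 30, and zero for non-divisors.
15 = 3 · 5 divides 30, and φ(15) = 8.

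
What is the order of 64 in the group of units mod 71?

35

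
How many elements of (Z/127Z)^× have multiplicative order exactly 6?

φ(127) = 127 − 1 = 126 = 2 · 3^2 · 7.
(Z/127Z)^× is cyclic (|G| = 126); a cyclic group of order m has exactly φ(d) elements of each order d | m, and none otherwise.
6 = 2 · 3 divides 126, and φ(6) = 2.

2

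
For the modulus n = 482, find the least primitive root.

7

φ(482) = φ(2)·φ(241) = 1·240 = 240 = 2^4 · 3 · 5.
Test candidates g = 2, 3, … against the prime factors q ∈ {2, 3, 5} of φ(482): g is a generator iff g^(240/q) ≢ 1 for every such q.
g = 2: gcd(2, 482) = 2 > 1, not a unit — skip.
g = 3: 3^120 ≡ 1 — hits 1, so not a primitive root.
g = 4: gcd(4, 482) = 2 > 1, not a unit — skip.
g = 5: 5^120 ≡ 1 — hits 1, so not a primitive root.
g = 6: gcd(6, 482) = 2 > 1, not a unit — skip.
g = 7: 7^120 ≡ 481; 7^80 ≡ 15; 7^48 ≡ 91 — none is 1, so 7 is a primitive root.
Hence the least primitive root of 482 is 7.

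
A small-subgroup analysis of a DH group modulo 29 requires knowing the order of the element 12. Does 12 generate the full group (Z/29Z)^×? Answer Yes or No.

No

φ(29) = 29 − 1 = 28 = 2^2 · 7.
12 is a primitive root mod 29 iff 12^(φ(29)/q) ≢ 1 for every prime q | φ(29), i.e. q ∈ {2, 7}.
12^14 ≡ 28 (mod 29)  [q = 2: ≢ 1 ✓]
12^4 ≡ 1 (mod 29)  [q = 7: ≡ 1 ✗]
Since 12^4 ≡ 1, the order of 12 divides 4 < 28, so 12 is not a primitive root.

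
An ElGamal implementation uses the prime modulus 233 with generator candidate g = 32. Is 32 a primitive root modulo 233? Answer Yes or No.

No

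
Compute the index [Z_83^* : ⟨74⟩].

1

By Lagrange's theorem, ord_83(74) divides φ(83) = 83 − 1 = 82 = 2 · 41.
Divisors of 82: 1, 2, 41, 82.
Check 74^d mod 83 for each divisor in increasing order:
74^1 ≡ 74 (mod 83)
74^2 ≡ 81 (mod 83)
74^41 ≡ 82 (mod 83)
74^82 ≡ 1 (mod 83) ✓
Thus |⟨74⟩| = ord(74) = 82.
Index = |(Z/83Z)^×| / |⟨74⟩| = 82 / 82 = 1.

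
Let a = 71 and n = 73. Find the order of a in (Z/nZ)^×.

ord(71) | φ(73) = 73 − 1 = 72 = 2^3 · 3^2.
Divisors of 72: 1, 2, 3, 4, 6, 8, 9, 12, 18, 24, 36, 72.
Compute 71^d (mod 73) for the divisors d until we hit 1:
71^1 ≡ 71 (mod 73)
71^2 ≡ 4 (mod 73)
71^3 ≡ 65 (mod 73)
71^4 ≡ 16 (mod 73)
71^6 ≡ 64 (mod 73)
71^8 ≡ 37 (mod 73)
71^9 ≡ 72 (mod 73)
71^12 ≡ 8 (mod 73)
71^18 ≡ 1 (mod 73) ✓
Therefore the multiplicative order of 71 modulo 73 is 18.

18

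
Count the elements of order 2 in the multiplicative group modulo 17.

1

φ(17) = 17 − 1 = 16 = 2^4.
(Z/17Z)^× is cyclic (|G| = 16); a cyclic group of order m has exactly φ(d) elements of each order d | m, and none otherwise.
2 | 16, and φ(2) = 2 − 1 = 1.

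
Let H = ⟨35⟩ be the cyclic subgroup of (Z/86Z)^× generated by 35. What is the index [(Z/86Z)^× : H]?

The order of 35 must divide φ(86) = φ(2)·φ(43) = 1·42 = 42 = 2 · 3 · 7.
Divisors of 42: 1, 2, 3, 6, 7, 14, 21, 42.
Test each divisor d:
35^1 ≡ 35 (mod 86)
35^2 ≡ 21 (mod 86)
35^3 ≡ 47 (mod 86)
35^6 ≡ 59 (mod 86)
35^7 ≡ 1 (mod 86) ✓
The order of 35 is 7, so the subgroup it generates has 7 elements.
Index = |(Z/86Z)^×| / |⟨35⟩| = 42 / 7 = 6.

6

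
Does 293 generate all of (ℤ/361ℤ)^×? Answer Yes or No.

φ(361) = φ(19^2) = 19·(19−1) = 342 = 2 · 3^2 · 19.
293 is a primitive root mod 361 iff 293^(φ(361)/q) ≢ 1 for every prime q | φ(361), i.e. q ∈ {2, 3, 19}.
293^171 ≡ 360 (mod 361)  [q = 2: ≢ 1 ✓]
293^114 ≡ 1 (mod 361)  [q = 3: ≡ 1 ✗]
293^18 ≡ 1 (mod 361)  [q = 19: ≡ 1 ✗]
293^114 ≡ 1 shows ord(293) | 114, strictly less than φ(361); not a primitive root.

No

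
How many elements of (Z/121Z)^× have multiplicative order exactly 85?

φ(121) = φ(11^2) = 11·(11−1) = 110 = 2 · 5 · 11.
(Z/121Z)^× is cyclic (|G| = 110); a cyclic group of order m has exactly φ(d) elements of each order d | m, and none otherwise.
Since 85 ∤ 110, the count is 0.

0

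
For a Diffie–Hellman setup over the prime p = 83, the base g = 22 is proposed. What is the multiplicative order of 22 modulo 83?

82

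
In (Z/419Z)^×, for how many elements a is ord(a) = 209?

180

φ(419) = 419 − 1 = 418 = 2 · 11 · 19.
(Z/419Z)^× is cyclic (|G| = 418); a cyclic group of order m has exactly φ(d) elements of each order d | m, and none otherwise.
209 = 11 · 19 divides 418, and φ(209) = 180.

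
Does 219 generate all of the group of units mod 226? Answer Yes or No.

No

φ(226) = φ(2)·φ(113) = 1·112 = 112 = 2^4 · 7.
An element g generates (Z/226Z)^× iff g^(112/q) ≢ 1 (mod 226) for each prime q ∈ {2, 7}.
219^56 ≡ 1 (mod 226)  [q = 2: ≡ 1 ✗]
219^16 ≡ 49 (mod 226)  [q = 7: ≢ 1 ✓]
219^56 ≡ 1 shows ord(219) | 56, strictly less than φ(226); not a primitive root.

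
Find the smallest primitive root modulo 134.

φ(134) = φ(2)·φ(67) = 1·66 = 66 = 2 · 3 · 11.
g is a primitive root iff g^(66/q) ≢ 1 (mod 134) for each prime q ∈ {2, 3, 11}.
g = 2: gcd(2, 134) = 2 > 1, not a unit — skip.
g = 3: 3^33 ≡ 133; 3^22 ≡ 1 — hits 1, so not a primitive root.
g = 4: gcd(4, 134) = 2 > 1, not a unit — skip.
g = 5: 5^33 ≡ 133; 5^22 ≡ 1 — hits 1, so not a primitive root.
g = 6: gcd(6, 134) = 2 > 1, not a unit — skip.
g = 7: 7^33 ≡ 133; 7^22 ≡ 29; 7^6 ≡ 131 — none is 1, so 7 is a primitive root.
So 7 is the smallest generator of (Z/134Z)^×.

7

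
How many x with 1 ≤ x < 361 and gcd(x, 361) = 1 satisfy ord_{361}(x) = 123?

0

φ(361) = φ(19^2) = 19·(19−1) = 342 = 2 · 3^2 · 19.
(Z/361Z)^× is cyclic (|G| = 342); a cyclic group of order m has exactly φ(d) elements of each order d | m, and none otherwise.
123 does not divide 342, so no element of (Z/361Z)^× has order 123.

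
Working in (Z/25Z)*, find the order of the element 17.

20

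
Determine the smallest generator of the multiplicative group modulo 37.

2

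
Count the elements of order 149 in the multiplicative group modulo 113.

φ(113) = 113 − 1 = 112 = 2^4 · 7.
(Z/113Z)^× is cyclic (|G| = 112); a cyclic group of order m has exactly φ(d) elements of each order d | m, and none otherwise.
Here 112 is not a multiple of 149, so there are no elements of order 149.

0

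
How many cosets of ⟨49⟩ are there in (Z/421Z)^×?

By Lagrange's theorem, ord_421(49) divides φ(421) = 421 − 1 = 420 = 2^2 · 3 · 5 · 7.
Divisors of 420: 1, 2, 3, 4, 5, 6, 7, 10, 12, 14, 15, 20, 21, 28, 30, 35, 42, 60, 70, 84, 105, 140, 210, 420.
Evaluate successive powers at the divisors of 420:
49^1 ≡ 49 (mod 421)
49^2 ≡ 296 (mod 421)
49^3 ≡ 190 (mod 421)
49^4 ≡ 48 (mod 421)
49^5 ≡ 247 (mod 421)
49^6 ≡ 315 (mod 421)
49^7 ≡ 279 (mod 421)
49^10 ≡ 385 (mod 421)
49^12 ≡ 290 (mod 421)
49^14 ≡ 377 (mod 421)
49^15 ≡ 370 (mod 421)
49^20 ≡ 33 (mod 421)
49^21 ≡ 354 (mod 421)
49^28 ≡ 252 (mod 421)
49^30 ≡ 75 (mod 421)
49^35 ≡ 1 (mod 421) ✓
The order of 49 is 35, so the subgroup it generates has 35 elements.
The index is φ(421) / ord(49) = 420 / 35 = 12.

12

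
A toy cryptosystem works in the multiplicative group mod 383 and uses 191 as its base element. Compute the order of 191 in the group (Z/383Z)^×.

By Lagrange's theorem, ord_383(191) divides φ(383) = 383 − 1 = 382 = 2 · 191.
Divisors of 382: 1, 2, 191, 382.
Test each divisor d:
191^1 ≡ 191 (mod 383)
191^2 ≡ 96 (mod 383)
191^191 ≡ 382 (mod 383)
191^382 ≡ 1 (mod 383) ✓
So ord_383(191) = 382.

382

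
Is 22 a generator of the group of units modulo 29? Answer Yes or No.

No

φ(29) = 29 − 1 = 28 = 2^2 · 7.
Test 22^(28/q) mod 29 for each prime factor q of 28:
22^14 ≡ 1 (mod 29)  [q = 2: ≡ 1 ✗]
22^4 ≡ 23 (mod 29)  [q = 7: ≢ 1 ✓]
22^14 ≡ 1 shows ord(22) | 14, strictly less than φ(29); not a primitive root.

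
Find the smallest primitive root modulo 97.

5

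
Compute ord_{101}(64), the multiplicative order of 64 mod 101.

50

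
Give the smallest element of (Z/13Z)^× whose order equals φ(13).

φ(13) = 13 − 1 = 12 = 2^2 · 3.
g is a primitive root iff g^(12/q) ≢ 1 (mod 13) for each prime q ∈ {2, 3}.
g = 2: 2^6 ≡ 12; 2^4 ≡ 3 — none is 1, so 2 is a primitive root.
Hence the least primitive root of 13 is 2.

2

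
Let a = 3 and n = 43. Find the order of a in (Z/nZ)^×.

Since 3 ∈ (Z/43Z)^×, its order divides φ(43) = 43 − 1 = 42 = 2 · 3 · 7.
Divisors of 42: 1, 2, 3, 6, 7, 14, 21, 42.
Check 3^d mod 43 for each divisor in increasing order:
3^1 ≡ 3 (mod 43)
3^2 ≡ 9 (mod 43)
3^3 ≡ 27 (mod 43)
3^6 ≡ 41 (mod 43)
3^7 ≡ 37 (mod 43)
3^14 ≡ 36 (mod 43)
3^21 ≡ 42 (mod 43)
3^42 ≡ 1 (mod 43) ✓
Therefore the multiplicative order of 3 modulo 43 is 42.

42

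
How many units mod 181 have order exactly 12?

4

φ(181) = 181 − 1 = 180 = 2^2 · 3^2 · 5.
Since (Z/181Z)^× is cyclic of order 180, the number of elements of order d is φ(d) when d | 180 and 0 otherwise.
12 = 2^2 · 3 divides 180, and φ(12) = 4.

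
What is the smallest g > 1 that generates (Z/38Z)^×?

φ(38) = φ(2)·φ(19) = 1·18 = 18 = 2 · 3^2.
Test candidates g = 2, 3, … against the prime factors q ∈ {2, 3} of φ(38): g is a generator iff g^(18/q) ≢ 1 for every such q.
g = 2: gcd(2, 38) = 2 > 1, not a unit — skip.
g = 3: 3^9 ≡ 37; 3^6 ≡ 7 — none is 1, so 3 is a primitive root.
So 3 is the smallest generator of (Z/38Z)^×.

3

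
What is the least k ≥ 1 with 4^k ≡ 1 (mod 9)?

3

By Lagrange's theorem, ord_9(4) divides φ(9) = φ(3^2) = 3·(3−1) = 6 = 2 · 3.
Divisors of 6: 1, 2, 3, 6.
Test each divisor d:
4^1 ≡ 4
4^2 ≡ 7
4^3 ≡ 1
The smallest such exponent is 3, so the order of 4 is 3.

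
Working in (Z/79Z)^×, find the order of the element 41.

By Lagrange's theorem, ord_79(41) divides φ(79) = 79 − 1 = 78 = 2 · 3 · 13.
Divisors of 78: 1, 2, 3, 6, 13, 26, 39, 78.
Compute 41^d (mod 79) for the divisors d until we hit 1:
41^1 ≡ 41 (mod 79)
41^2 ≡ 22 (mod 79)
41^3 ≡ 33 (mod 79)
41^6 ≡ 62 (mod 79)
41^13 ≡ 78 (mod 79)
41^26 ≡ 1 (mod 79) ✓
Therefore the multiplicative order of 41 modulo 79 is 26.

26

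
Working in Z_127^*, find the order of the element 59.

By Lagrange's theorem, ord_127(59) divides φ(127) = 127 − 1 = 126 = 2 · 3^2 · 7.
Divisors of 126: 1, 2, 3, 6, 7, 9, 14, 18, 21, 42, 63, 126.
Check 59^d mod 127 for each divisor in increasing order:
59^1 ≡ 59 (mod 127)
59^2 ≡ 52 (mod 127)
59^3 ≡ 20 (mod 127)
59^6 ≡ 19 (mod 127)
59^7 ≡ 105 (mod 127)
59^9 ≡ 126 (mod 127)
59^14 ≡ 103 (mod 127)
59^18 ≡ 1 (mod 127) ✓
Hence ord(59) = 18.

18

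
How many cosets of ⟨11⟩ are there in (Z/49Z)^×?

ord(11) | φ(49) = φ(7^2) = 7·(7−1) = 42 = 2 · 3 · 7.
Divisors of 42: 1, 2, 3, 6, 7, 14, 21, 42.
Evaluate successive powers at the divisors of 42:
11^1 ≡ 11
11^2 ≡ 23
11^3 ≡ 8
11^6 ≡ 15
11^7 ≡ 18
11^14 ≡ 30
11^21 ≡ 1
Thus |⟨11⟩| = ord(11) = 21.
The index is φ(49) / ord(11) = 42 / 21 = 2.

2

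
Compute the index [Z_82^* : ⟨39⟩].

2

Since 39 ∈ (Z/82Z)^×, its order divides φ(82) = φ(2)·φ(41) = 1·40 = 40 = 2^3 · 5.
Divisors of 40: 1, 2, 4, 5, 8, 10, 20, 40.
Check 39^d mod 82 for each divisor in increasing order:
39^1 ≡ 39 (mod 82)
39^2 ≡ 45 (mod 82)
39^4 ≡ 57 (mod 82)
39^5 ≡ 9 (mod 82)
39^8 ≡ 51 (mod 82)
39^10 ≡ 81 (mod 82)
39^20 ≡ 1 (mod 82) ✓
The order of 39 is 20, so the subgroup it generates has 20 elements.
[(Z/82Z)^× : ⟨39⟩] = 40/20 = 2.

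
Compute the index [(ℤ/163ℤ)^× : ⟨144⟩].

2

The order of 144 must divide φ(163) = 163 − 1 = 162 = 2 · 3^4.
Divisors of 162: 1, 2, 3, 6, 9, 18, 27, 54, 81, 162.
Evaluate successive powers at the divisors of 162:
144^1 ≡ 144 (mod 163)
144^2 ≡ 35 (mod 163)
144^3 ≡ 150 (mod 163)
144^6 ≡ 6 (mod 163)
144^9 ≡ 85 (mod 163)
144^18 ≡ 53 (mod 163)
144^27 ≡ 104 (mod 163)
144^54 ≡ 58 (mod 163)
144^81 ≡ 1 (mod 163) ✓
The order of 144 is 81, so the subgroup it generates has 81 elements.
[(Z/163Z)^× : ⟨144⟩] = 162/81 = 2.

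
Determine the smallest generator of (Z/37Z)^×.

φ(37) = 37 − 1 = 36 = 2^2 · 3^2.
Test candidates g = 2, 3, … against the prime factors q ∈ {2, 3} of φ(37): g is a generator iff g^(36/q) ≢ 1 for every such q.
g = 2: 2^18 ≡ 36; 2^12 ≡ 26 — none is 1, so 2 is a primitive root.
The smallest primitive root modulo 37 is 2.

2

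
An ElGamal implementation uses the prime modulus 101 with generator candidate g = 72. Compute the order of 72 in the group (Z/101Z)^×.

100

The order of 72 must divide φ(101) = 101 − 1 = 100 = 2^2 · 5^2.
Divisors of 100: 1, 2, 4, 5, 10, 20, 25, 50, 100.
Check 72^d mod 101 for each divisor in increasing order:
72^1 ≡ 72
72^2 ≡ 33
72^4 ≡ 79
72^5 ≡ 32
72^10 ≡ 14
72^20 ≡ 95
72^25 ≡ 10
72^50 ≡ 100
72^100 ≡ 1
Hence ord(72) = 100.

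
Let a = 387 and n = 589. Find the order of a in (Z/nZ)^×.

ord(387) | φ(589) = φ(19·31) = (19−1)·(31−1) = 18·30 = 540 = 2^2 · 3^3 · 5.
Divisors of 540: 1, 2, 3, 4, 5, 6, 9, 10, 12, 15, 18, 20, 27, 30, 36, 45, 54, 60, 90, 108, 135, 180, 270, 540.
Test each divisor d:
387^1 ≡ 387 (mod 589)
387^2 ≡ 163 (mod 589)
387^3 ≡ 58 (mod 589)
387^4 ≡ 64 (mod 589)
387^5 ≡ 30 (mod 589)
387^6 ≡ 419 (mod 589)
387^9 ≡ 153 (mod 589)
387^10 ≡ 311 (mod 589)
387^12 ≡ 39 (mod 589)
387^15 ≡ 495 (mod 589)
387^18 ≡ 438 (mod 589)
387^20 ≡ 125 (mod 589)
387^27 ≡ 457 (mod 589)
387^30 ≡ 1 (mod 589) ✓
Therefore the multiplicative order of 387 modulo 589 is 30.

30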